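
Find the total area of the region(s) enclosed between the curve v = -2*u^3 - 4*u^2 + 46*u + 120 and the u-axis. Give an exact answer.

The curve meets the u-axis where -2*u^3 - 4*u^2 + 46*u + 120 = 0, i.e. -2*(u - 5)*(u + 3)*(u + 4) = 0, at u = -4, -3, 5.
On [-4, -3] the curve lies below the axis; ∫[-4,-3] (-2*u^3 - 4*u^2 + 46*u + 120) du = -17/6, giving area 17/6.
On [-3, 5] the curve lies above the axis; ∫[-3,5] (-2*u^3 - 4*u^2 + 46*u + 120) du = 2560/3, giving area 2560/3.
Total area = 17/6 + 2560/3 = 5137/6.

5137/6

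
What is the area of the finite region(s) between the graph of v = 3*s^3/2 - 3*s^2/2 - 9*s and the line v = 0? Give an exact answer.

The curve meets the s-axis where 3*s^3/2 - 3*s^2/2 - 9*s = 0, i.e. 3*s*(s - 3)*(s + 2)/2 = 0, at s = -2, 0, 3.
On [-2, 0] the curve lies above the axis; ∫[-2,0] (3*s^3/2 - 3*s^2/2 - 9*s) ds = 8, giving area 8.
On [0, 3] the curve lies below the axis; ∫[0,3] (3*s^3/2 - 3*s^2/2 - 9*s) ds = -189/8, giving area 189/8.
Total area = 8 + 189/8 = 253/8.

253/8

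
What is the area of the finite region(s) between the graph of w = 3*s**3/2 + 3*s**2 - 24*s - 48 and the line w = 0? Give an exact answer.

284

The curve meets the s-axis where 3*s**3/2 + 3*s**2 - 24*s - 48 = 0, i.e. 3*(s - 4)*(s + 2)*(s + 4)/2 = 0, at s = -4, -2, 4.
On [-4, -2] the curve lies above the axis; ∫[-4,-2] (3*s**3/2 + 3*s**2 - 24*s - 48) ds = 14, giving area 14.
On [-2, 4] the curve lies below the axis; ∫[-2,4] (3*s**3/2 + 3*s**2 - 24*s - 48) ds = -270, giving area 270.
Total area = 14 + 270 = 284.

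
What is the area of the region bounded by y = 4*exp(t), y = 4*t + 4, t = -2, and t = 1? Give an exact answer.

On [-2, 1], (4*exp(t)) - (4*t + 4) = -4*t + 4*exp(t) - 4 is ≥ 0 throughout, so the area is a single integral of |-4*t + 4*exp(t) - 4|.
∫[-2,1] (-4*t + 4*exp(t) - 4) dt = -6 - 4*exp(-2) + 4*exp(1).

-6 - 4*exp(-2) + 4*exp(1)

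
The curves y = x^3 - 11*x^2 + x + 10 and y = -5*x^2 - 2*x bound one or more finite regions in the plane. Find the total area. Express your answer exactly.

Set the curves equal: x^3 - 11*x^2 + x + 10 = -5*x^2 - 2*x, so x^3 - 6*x^2 + 3*x + 10 = 0, which factors as (x - 5)*(x - 2)*(x + 1) = 0. The curves meet at x = -1, 2, 5.
On [-1, 2], y = x^3 - 11*x^2 + x + 10 is on top; that piece has area ∫[-1,2] (x^3 - 6*x^2 + 3*x + 10) dx = 81/4.
On [2, 5], y = -5*x^2 - 2*x is on top; that piece has area ∫[2,5] (-(x^3 - 6*x^2 + 3*x + 10)) dx = 81/4.
Total enclosed area = 81/4 + 81/4 = 81/2.

81/2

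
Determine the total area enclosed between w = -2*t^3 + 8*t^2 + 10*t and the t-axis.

The curve meets the t-axis where -2*t^3 + 8*t^2 + 10*t = 0, i.e. -2*t*(t - 5)*(t + 1) = 0, at t = -1, 0, 5.
On [-1, 0] the curve lies below the axis; ∫[-1,0] (-2*t^3 + 8*t^2 + 10*t) dt = -11/6, giving area 11/6.
On [0, 5] the curve lies above the axis; ∫[0,5] (-2*t^3 + 8*t^2 + 10*t) dt = 875/6, giving area 875/6.
Total area = 11/6 + 875/6 = 443/3.

443/3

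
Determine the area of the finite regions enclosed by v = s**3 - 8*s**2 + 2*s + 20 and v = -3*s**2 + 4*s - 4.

443/6

Set the curves equal: s**3 - 8*s**2 + 2*s + 20 = -3*s**2 + 4*s - 4, so s**3 - 5*s**2 - 2*s + 24 = 0, which factors as (s - 4)*(s - 3)*(s + 2) = 0. The curves meet at s = -2, 3, 4.
On [-2, 3], v = s**3 - 8*s**2 + 2*s + 20 is on top; that piece has area ∫[-2,3] (s**3 - 5*s**2 - 2*s + 24) ds = 875/12.
On [3, 4], v = -3*s**2 + 4*s - 4 is on top; that piece has area ∫[3,4] (-(s**3 - 5*s**2 - 2*s + 24)) ds = 11/12.
Total enclosed area = 875/12 + 11/12 = 443/6.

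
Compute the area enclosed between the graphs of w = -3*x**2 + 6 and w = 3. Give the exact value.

Set the curves equal: -3*x**2 + 6 = 3, so -3*x**2 + 3 = 0, which factors as -3*(x - 1)*(x + 1) = 0. The curves meet at x = -1, 1.
On [-1, 1], w = -3*x**2 + 6 is on top; that piece has area ∫[-1,1] (-3*x**2 + 3) dx = 4.

4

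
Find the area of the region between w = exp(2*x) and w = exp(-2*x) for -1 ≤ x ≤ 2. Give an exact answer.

The difference (exp(2*x)) - (exp(-2*x)) = exp(2*x) - exp(-2*x) changes sign at x = 0 inside [-1, 2], so split the integral there.
∫[-1,0] (exp(2*x) - exp(-2*x)) dx = -exp(2)/2 - exp(-2)/2 + 1; the area of that piece is -1 + exp(-2)/2 + exp(2)/2.
∫[0,2] (exp(2*x) - exp(-2*x)) dx = -1 + exp(-4)/2 + exp(4)/2.
Total area = (-1 + exp(-2)/2 + exp(2)/2) + (-1 + exp(-4)/2 + exp(4)/2) = -2 + exp(-4)/2 + exp(-2)/2 + exp(2)/2 + exp(4)/2.

-2 + exp(-4)/2 + exp(-2)/2 + exp(2)/2 + exp(4)/2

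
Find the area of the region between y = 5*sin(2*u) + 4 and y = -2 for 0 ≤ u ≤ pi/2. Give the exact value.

5 + 3*pi

On [0, pi/2], (5*sin(2*u) + 4) - (-2) = 5*sin(2*u) + 6 is ≥ 0 throughout, so the area is a single integral of |5*sin(2*u) + 6|.
∫[0,pi/2] (5*sin(2*u) + 6) du = 5 + 3*pi.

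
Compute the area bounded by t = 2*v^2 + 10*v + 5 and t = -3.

9

Both boundary curves give t as a function of v, so integrate with respect to v. Setting them equal: 2*v^2 + 10*v + 8 = 0, i.e. 2*(v + 1)*(v + 4) = 0, so they meet at v = -4, -1.
For v in [-4, -1], t = 2*v^2 + 10*v + 5 is on the left; area = ∫[-4,-1] (-(2*v^2 + 10*v + 8)) dv = 9.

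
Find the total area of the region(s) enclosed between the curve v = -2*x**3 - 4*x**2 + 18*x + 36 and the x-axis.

443/3

The curve meets the x-axis where -2*x**3 - 4*x**2 + 18*x + 36 = 0, i.e. -2*(x - 3)*(x + 2)*(x + 3) = 0, at x = -3, -2, 3.
On [-3, -2] the curve lies below the axis; ∫[-3,-2] (-2*x**3 - 4*x**2 + 18*x + 36) dx = -11/6, giving area 11/6.
On [-2, 3] the curve lies above the axis; ∫[-2,3] (-2*x**3 - 4*x**2 + 18*x + 36) dx = 875/6, giving area 875/6.
Total area = 11/6 + 875/6 = 443/3.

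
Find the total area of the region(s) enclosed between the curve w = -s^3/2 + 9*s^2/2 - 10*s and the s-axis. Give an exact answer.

The curve meets the s-axis where -s^3/2 + 9*s^2/2 - 10*s = 0, i.e. -s*(s - 5)*(s - 4)/2 = 0, at s = 0, 4, 5.
On [0, 4] the curve lies below the axis; ∫[0,4] (-s^3/2 + 9*s^2/2 - 10*s) ds = -16, giving area 16.
On [4, 5] the curve lies above the axis; ∫[4,5] (-s^3/2 + 9*s^2/2 - 10*s) ds = 3/8, giving area 3/8.
Total area = 16 + 3/8 = 131/8.

131/8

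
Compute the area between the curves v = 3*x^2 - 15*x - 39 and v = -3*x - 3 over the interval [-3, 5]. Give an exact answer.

The difference (3*x^2 - 15*x - 39) - (-3*x - 3) = 3*x^2 - 12*x - 36 changes sign at x = -2 inside [-3, 5], so split the integral there.
∫[-3,-2] (3*x^2 - 12*x - 36) dx = 13.
∫[-2,5] (3*x^2 - 12*x - 36) dx = -245; the area of that piece is 245.
Total area = 13 + 245 = 258.

258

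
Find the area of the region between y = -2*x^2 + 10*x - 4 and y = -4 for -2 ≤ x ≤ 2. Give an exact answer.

40

The difference (-2*x^2 + 10*x - 4) - (-4) = -2*x^2 + 10*x changes sign at x = 0 inside [-2, 2], so split the integral there.
∫[-2,0] (-2*x^2 + 10*x) dx = -76/3; the area of that piece is 76/3.
∫[0,2] (-2*x^2 + 10*x) dx = 44/3.
Total area = 76/3 + 44/3 = 40.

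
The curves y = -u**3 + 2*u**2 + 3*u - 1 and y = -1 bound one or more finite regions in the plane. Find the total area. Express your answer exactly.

71/6

Set the curves equal: -u**3 + 2*u**2 + 3*u - 1 = -1, so -u**3 + 2*u**2 + 3*u = 0, which factors as -u*(u - 3)*(u + 1) = 0. The curves meet at u = -1, 0, 3.
On [-1, 0], y = -1 is on top; that piece has area ∫[-1,0] (-(-u**3 + 2*u**2 + 3*u)) du = 7/12.
On [0, 3], y = -u**3 + 2*u**2 + 3*u - 1 is on top; that piece has area ∫[0,3] (-u**3 + 2*u**2 + 3*u) du = 45/4.
Total enclosed area = 7/12 + 45/4 = 71/6.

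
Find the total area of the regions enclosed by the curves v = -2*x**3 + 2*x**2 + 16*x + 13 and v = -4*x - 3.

Set the curves equal: -2*x**3 + 2*x**2 + 16*x + 13 = -4*x - 3, so -2*x**3 + 2*x**2 + 20*x + 16 = 0, which factors as -2*(x - 4)*(x + 1)*(x + 2) = 0. The curves meet at x = -2, -1, 4.
On [-2, -1], v = -4*x - 3 is on top; that piece has area ∫[-2,-1] (-(-2*x**3 + 2*x**2 + 20*x + 16)) dx = 11/6.
On [-1, 4], v = -2*x**3 + 2*x**2 + 16*x + 13 is on top; that piece has area ∫[-1,4] (-2*x**3 + 2*x**2 + 20*x + 16) dx = 875/6.
Total enclosed area = 11/6 + 875/6 = 443/3.

443/3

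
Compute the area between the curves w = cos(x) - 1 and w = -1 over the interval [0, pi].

2

The difference (cos(x) - 1) - (-1) = cos(x) changes sign at x = pi/2 inside [0, pi], so split the integral there.
∫[0,pi/2] (cos(x)) dx = 1.
∫[pi/2,pi] (cos(x)) dx = -1; the area of that piece is 1.
Total area = 1 + 1 = 2.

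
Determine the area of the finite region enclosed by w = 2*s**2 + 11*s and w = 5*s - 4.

Set the curves equal: 2*s**2 + 11*s = 5*s - 4, so 2*s**2 + 6*s + 4 = 0, which factors as 2*(s + 1)*(s + 2) = 0. The curves meet at s = -2, -1.
On [-2, -1], w = 5*s - 4 is on top; that piece has area ∫[-2,-1] (-(2*s**2 + 6*s + 4)) ds = 1/3.

1/3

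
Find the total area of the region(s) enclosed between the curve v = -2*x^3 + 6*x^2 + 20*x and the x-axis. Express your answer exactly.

The curve meets the x-axis where -2*x^3 + 6*x^2 + 20*x = 0, i.e. -2*x*(x - 5)*(x + 2) = 0, at x = -2, 0, 5.
On [-2, 0] the curve lies below the axis; ∫[-2,0] (-2*x^3 + 6*x^2 + 20*x) dx = -16, giving area 16.
On [0, 5] the curve lies above the axis; ∫[0,5] (-2*x^3 + 6*x^2 + 20*x) dx = 375/2, giving area 375/2.
Total area = 16 + 375/2 = 407/2.

407/2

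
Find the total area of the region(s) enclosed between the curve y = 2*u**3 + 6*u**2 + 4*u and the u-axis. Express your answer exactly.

1

The curve meets the u-axis where 2*u**3 + 6*u**2 + 4*u = 0, i.e. 2*u*(u + 1)*(u + 2) = 0, at u = -2, -1, 0.
On [-2, -1] the curve lies above the axis; ∫[-2,-1] (2*u**3 + 6*u**2 + 4*u) du = 1/2, giving area 1/2.
On [-1, 0] the curve lies below the axis; ∫[-1,0] (2*u**3 + 6*u**2 + 4*u) du = -1/2, giving area 1/2.
Total area = 1/2 + 1/2 = 1.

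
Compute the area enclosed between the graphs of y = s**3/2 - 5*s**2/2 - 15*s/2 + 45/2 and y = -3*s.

Set the curves equal: s**3/2 - 5*s**2/2 - 15*s/2 + 45/2 = -3*s, so s**3/2 - 5*s**2/2 - 9*s/2 + 45/2 = 0, which factors as (s - 5)*(s - 3)*(s + 3)/2 = 0. The curves meet at s = -3, 3, 5.
On [-3, 3], y = s**3/2 - 5*s**2/2 - 15*s/2 + 45/2 is on top; that piece has area ∫[-3,3] (s**3/2 - 5*s**2/2 - 9*s/2 + 45/2) ds = 90.
On [3, 5], y = -3*s is on top; that piece has area ∫[3,5] (-(s**3/2 - 5*s**2/2 - 9*s/2 + 45/2)) ds = 14/3.
Total enclosed area = 90 + 14/3 = 284/3.

284/3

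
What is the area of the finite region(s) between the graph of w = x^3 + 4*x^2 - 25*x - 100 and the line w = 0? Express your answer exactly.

4019/6

The curve meets the x-axis where x^3 + 4*x^2 - 25*x - 100 = 0, i.e. (x - 5)*(x + 4)*(x + 5) = 0, at x = -5, -4, 5.
On [-5, -4] the curve lies above the axis; ∫[-5,-4] (x^3 + 4*x^2 - 25*x - 100) dx = 19/12, giving area 19/12.
On [-4, 5] the curve lies below the axis; ∫[-4,5] (x^3 + 4*x^2 - 25*x - 100) dx = -2673/4, giving area 2673/4.
Total area = 19/12 + 2673/4 = 4019/6.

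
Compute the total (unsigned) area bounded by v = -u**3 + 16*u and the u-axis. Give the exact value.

The curve meets the u-axis where -u**3 + 16*u = 0, i.e. -u*(u - 4)*(u + 4) = 0, at u = -4, 0, 4.
On [-4, 0] the curve lies below the axis; ∫[-4,0] (-u**3 + 16*u) du = -64, giving area 64.
On [0, 4] the curve lies above the axis; ∫[0,4] (-u**3 + 16*u) du = 64, giving area 64.
Total area = 64 + 64 = 128.

128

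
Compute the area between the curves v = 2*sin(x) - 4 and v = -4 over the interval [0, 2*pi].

The difference (2*sin(x) - 4) - (-4) = 2*sin(x) changes sign at x = pi inside [0, 2*pi], so split the integral there.
∫[0,pi] (2*sin(x)) dx = 4.
∫[pi,2*pi] (2*sin(x)) dx = -4; the area of that piece is 4.
Total area = 4 + 4 = 8.

8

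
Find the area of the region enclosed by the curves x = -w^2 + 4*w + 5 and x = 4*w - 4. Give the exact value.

36

Both boundary curves give x as a function of w, so integrate with respect to w. Setting them equal: -w^2 + 9 = 0, i.e. -(w - 3)*(w + 3) = 0, so they meet at w = -3, 3.
For w in [-3, 3], x = -w^2 + 4*w + 5 is on the right; area = ∫[-3,3] (-w^2 + 9) dw = 36.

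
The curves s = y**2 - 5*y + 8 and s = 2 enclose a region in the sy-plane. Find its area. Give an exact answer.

Both boundary curves give s as a function of y, so integrate with respect to y. Setting them equal: y**2 - 5*y + 6 = 0, i.e. (y - 3)*(y - 2) = 0, so they meet at y = 2, 3.
For y in [2, 3], s = y**2 - 5*y + 8 is on the left; area = ∫[2,3] (-(y**2 - 5*y + 6)) dy = 1/6.

1/6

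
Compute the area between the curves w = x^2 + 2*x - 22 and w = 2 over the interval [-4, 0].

On [-4, 0], (x^2 + 2*x - 22) - (2) = x^2 + 2*x - 24 is ≤ 0 throughout, so the area is a single integral of |x^2 + 2*x - 24|.
∫[-4,0] (x^2 + 2*x - 24) dx = -272/3; the area of that piece is 272/3.

272/3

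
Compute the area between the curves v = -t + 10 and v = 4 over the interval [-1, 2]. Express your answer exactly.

33/2

On [-1, 2], (-t + 10) - (4) = -t + 6 is ≥ 0 throughout, so the area is a single integral of |-t + 6|.
∫[-1,2] (-t + 6) dt = 33/2.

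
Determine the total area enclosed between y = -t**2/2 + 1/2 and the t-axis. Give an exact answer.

The curve meets the t-axis where -t**2/2 + 1/2 = 0, i.e. -(t - 1)*(t + 1)/2 = 0, at t = -1, 1.
On [-1, 1] the curve lies above the axis; ∫[-1,1] (-t**2/2 + 1/2) dt = 2/3, giving area 2/3.

2/3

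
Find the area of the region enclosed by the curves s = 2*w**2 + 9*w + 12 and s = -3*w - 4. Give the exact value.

8/3

Both boundary curves give s as a function of w, so integrate with respect to w. Setting them equal: 2*w**2 + 12*w + 16 = 0, i.e. 2*(w + 2)*(w + 4) = 0, so they meet at w = -4, -2.
For w in [-4, -2], s = 2*w**2 + 9*w + 12 is on the left; area = ∫[-4,-2] (-(2*w**2 + 12*w + 16)) dw = 8/3.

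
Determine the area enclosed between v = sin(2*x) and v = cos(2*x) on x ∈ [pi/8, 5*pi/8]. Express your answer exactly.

On [pi/8, 5*pi/8], (sin(2*x)) - (cos(2*x)) = sin(2*x) - cos(2*x) is ≥ 0 throughout, so the area is a single integral of |sin(2*x) - cos(2*x)|.
∫[pi/8,5*pi/8] (sin(2*x) - cos(2*x)) dx = sqrt(2).

sqrt(2)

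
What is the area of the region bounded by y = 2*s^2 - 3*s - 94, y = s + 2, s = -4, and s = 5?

756

On [-4, 5], (2*s^2 - 3*s - 94) - (s + 2) = 2*s^2 - 4*s - 96 is ≤ 0 throughout, so the area is a single integral of |2*s^2 - 4*s - 96|.
∫[-4,5] (2*s^2 - 4*s - 96) ds = -756; the area of that piece is 756.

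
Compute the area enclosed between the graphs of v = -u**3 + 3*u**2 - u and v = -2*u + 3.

8

Set the curves equal: -u**3 + 3*u**2 - u = -2*u + 3, so -u**3 + 3*u**2 + u - 3 = 0, which factors as -(u - 3)*(u - 1)*(u + 1) = 0. The curves meet at u = -1, 1, 3.
On [-1, 1], v = -2*u + 3 is on top; that piece has area ∫[-1,1] (-(-u**3 + 3*u**2 + u - 3)) du = 4.
On [1, 3], v = -u**3 + 3*u**2 - u is on top; that piece has area ∫[1,3] (-u**3 + 3*u**2 + u - 3) du = 4.
Total enclosed area = 4 + 4 = 8.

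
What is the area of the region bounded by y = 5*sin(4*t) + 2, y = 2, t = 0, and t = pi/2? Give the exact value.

5

The difference (5*sin(4*t) + 2) - (2) = 5*sin(4*t) changes sign at t = pi/4 inside [0, pi/2], so split the integral there.
∫[0,pi/4] (5*sin(4*t)) dt = 5/2.
∫[pi/4,pi/2] (5*sin(4*t)) dt = -5/2; the area of that piece is 5/2.
Total area = 5/2 + 5/2 = 5.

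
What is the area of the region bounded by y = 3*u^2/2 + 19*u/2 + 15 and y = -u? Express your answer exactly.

27/4

Set the curves equal: 3*u^2/2 + 19*u/2 + 15 = -u, so 3*u^2/2 + 21*u/2 + 15 = 0, which factors as 3*(u + 2)*(u + 5)/2 = 0. The curves meet at u = -5, -2.
On [-5, -2], y = -u is on top; that piece has area ∫[-5,-2] (-(3*u^2/2 + 21*u/2 + 15)) du = 27/4.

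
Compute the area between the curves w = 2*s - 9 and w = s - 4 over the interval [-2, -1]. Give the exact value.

On [-2, -1], (2*s - 9) - (s - 4) = s - 5 is ≤ 0 throughout, so the area is a single integral of |s - 5|.
∫[-2,-1] (s - 5) ds = -13/2; the area of that piece is 13/2.

13/2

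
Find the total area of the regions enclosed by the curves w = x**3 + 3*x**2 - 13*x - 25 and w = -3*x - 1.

Set the curves equal: x**3 + 3*x**2 - 13*x - 25 = -3*x - 1, so x**3 + 3*x**2 - 10*x - 24 = 0, which factors as (x - 3)*(x + 2)*(x + 4) = 0. The curves meet at x = -4, -2, 3.
On [-4, -2], w = x**3 + 3*x**2 - 13*x - 25 is on top; that piece has area ∫[-4,-2] (x**3 + 3*x**2 - 10*x - 24) dx = 8.
On [-2, 3], w = -3*x - 1 is on top; that piece has area ∫[-2,3] (-(x**3 + 3*x**2 - 10*x - 24)) dx = 375/4.
Total enclosed area = 8 + 375/4 = 407/4.

407/4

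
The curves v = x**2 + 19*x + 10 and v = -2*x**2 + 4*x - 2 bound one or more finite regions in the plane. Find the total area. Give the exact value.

Set the curves equal: x**2 + 19*x + 10 = -2*x**2 + 4*x - 2, so 3*x**2 + 15*x + 12 = 0, which factors as 3*(x + 1)*(x + 4) = 0. The curves meet at x = -4, -1.
On [-4, -1], v = -2*x**2 + 4*x - 2 is on top; that piece has area ∫[-4,-1] (-(3*x**2 + 15*x + 12)) dx = 27/2.

27/2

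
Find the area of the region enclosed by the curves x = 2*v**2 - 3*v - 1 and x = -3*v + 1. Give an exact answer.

Both boundary curves give x as a function of v, so integrate with respect to v. Setting them equal: 2*v**2 - 2 = 0, i.e. 2*(v - 1)*(v + 1) = 0, so they meet at v = -1, 1.
For v in [-1, 1], x = 2*v**2 - 3*v - 1 is on the left; area = ∫[-1,1] (-(2*v**2 - 2)) dv = 8/3.

8/3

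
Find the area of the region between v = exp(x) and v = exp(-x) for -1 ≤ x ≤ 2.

The difference (exp(x)) - (exp(-x)) = exp(x) - exp(-x) changes sign at x = 0 inside [-1, 2], so split the integral there.
∫[-1,0] (exp(x) - exp(-x)) dx = -exp(1) - exp(-1) + 2; the area of that piece is -2 + exp(-1) + exp(1).
∫[0,2] (exp(x) - exp(-x)) dx = -2 + exp(-2) + exp(2).
Total area = (-2 + exp(-1) + exp(1)) + (-2 + exp(-2) + exp(2)) = -4 + exp(-2) + exp(-1) + exp(1) + exp(2).

-4 + exp(-2) + exp(-1) + exp(1) + exp(2)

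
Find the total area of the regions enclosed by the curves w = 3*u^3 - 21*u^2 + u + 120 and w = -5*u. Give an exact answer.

Set the curves equal: 3*u^3 - 21*u^2 + u + 120 = -5*u, so 3*u^3 - 21*u^2 + 6*u + 120 = 0, which factors as 3*(u - 5)*(u - 4)*(u + 2) = 0. The curves meet at u = -2, 4, 5.
On [-2, 4], w = 3*u^3 - 21*u^2 + u + 120 is on top; that piece has area ∫[-2,4] (3*u^3 - 21*u^2 + 6*u + 120) du = 432.
On [4, 5], w = -5*u is on top; that piece has area ∫[4,5] (-(3*u^3 - 21*u^2 + 6*u + 120)) du = 13/4.
Total enclosed area = 432 + 13/4 = 1741/4.

1741/4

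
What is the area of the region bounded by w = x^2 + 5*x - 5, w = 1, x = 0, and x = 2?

7

The difference (x^2 + 5*x - 5) - (1) = x^2 + 5*x - 6 changes sign at x = 1 inside [0, 2], so split the integral there.
∫[0,1] (x^2 + 5*x - 6) dx = -19/6; the area of that piece is 19/6.
∫[1,2] (x^2 + 5*x - 6) dx = 23/6.
Total area = 19/6 + 23/6 = 7.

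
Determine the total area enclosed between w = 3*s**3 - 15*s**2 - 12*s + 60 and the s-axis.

937/4

The curve meets the s-axis where 3*s**3 - 15*s**2 - 12*s + 60 = 0, i.e. 3*(s - 5)*(s - 2)*(s + 2) = 0, at s = -2, 2, 5.
On [-2, 2] the curve lies above the axis; ∫[-2,2] (3*s**3 - 15*s**2 - 12*s + 60) ds = 160, giving area 160.
On [2, 5] the curve lies below the axis; ∫[2,5] (3*s**3 - 15*s**2 - 12*s + 60) ds = -297/4, giving area 297/4.
Total area = 160 + 297/4 = 937/4.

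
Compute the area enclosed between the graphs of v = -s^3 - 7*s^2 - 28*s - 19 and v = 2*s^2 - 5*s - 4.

8

Set the curves equal: -s^3 - 7*s^2 - 28*s - 19 = 2*s^2 - 5*s - 4, so -s^3 - 9*s^2 - 23*s - 15 = 0, which factors as -(s + 1)*(s + 3)*(s + 5) = 0. The curves meet at s = -5, -3, -1.
On [-5, -3], v = 2*s^2 - 5*s - 4 is on top; that piece has area ∫[-5,-3] (-(-s^3 - 9*s^2 - 23*s - 15)) ds = 4.
On [-3, -1], v = -s^3 - 7*s^2 - 28*s - 19 is on top; that piece has area ∫[-3,-1] (-s^3 - 9*s^2 - 23*s - 15) ds = 4.
Total enclosed area = 4 + 4 = 8.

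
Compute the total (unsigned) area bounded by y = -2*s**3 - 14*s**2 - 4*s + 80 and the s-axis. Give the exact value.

1741/6

The curve meets the s-axis where -2*s**3 - 14*s**2 - 4*s + 80 = 0, i.e. -2*(s - 2)*(s + 4)*(s + 5) = 0, at s = -5, -4, 2.
On [-5, -4] the curve lies below the axis; ∫[-5,-4] (-2*s**3 - 14*s**2 - 4*s + 80) ds = -13/6, giving area 13/6.
On [-4, 2] the curve lies above the axis; ∫[-4,2] (-2*s**3 - 14*s**2 - 4*s + 80) ds = 288, giving area 288.
Total area = 13/6 + 288 = 1741/6.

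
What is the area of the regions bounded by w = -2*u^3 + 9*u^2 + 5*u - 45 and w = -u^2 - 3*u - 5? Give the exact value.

937/6

Set the curves equal: -2*u^3 + 9*u^2 + 5*u - 45 = -u^2 - 3*u - 5, so -2*u^3 + 10*u^2 + 8*u - 40 = 0, which factors as -2*(u - 5)*(u - 2)*(u + 2) = 0. The curves meet at u = -2, 2, 5.
On [-2, 2], w = -u^2 - 3*u - 5 is on top; that piece has area ∫[-2,2] (-(-2*u^3 + 10*u^2 + 8*u - 40)) du = 320/3.
On [2, 5], w = -2*u^3 + 9*u^2 + 5*u - 45 is on top; that piece has area ∫[2,5] (-2*u^3 + 10*u^2 + 8*u - 40) du = 99/2.
Total enclosed area = 320/3 + 99/2 = 937/6.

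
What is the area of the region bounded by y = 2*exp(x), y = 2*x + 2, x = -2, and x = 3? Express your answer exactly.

On [-2, 3], (2*exp(x)) - (2*x + 2) = -2*x + 2*exp(x) - 2 is ≥ 0 throughout, so the area is a single integral of |-2*x + 2*exp(x) - 2|.
∫[-2,3] (-2*x + 2*exp(x) - 2) dx = -15 - 2*exp(-2) + 2*exp(3).

-15 - 2*exp(-2) + 2*exp(3)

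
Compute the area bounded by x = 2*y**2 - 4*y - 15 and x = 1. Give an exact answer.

72

Both boundary curves give x as a function of y, so integrate with respect to y. Setting them equal: 2*y**2 - 4*y - 16 = 0, i.e. 2*(y - 4)*(y + 2) = 0, so they meet at y = -2, 4.
For y in [-2, 4], x = 2*y**2 - 4*y - 15 is on the left; area = ∫[-2,4] (-(2*y**2 - 4*y - 16)) dy = 72.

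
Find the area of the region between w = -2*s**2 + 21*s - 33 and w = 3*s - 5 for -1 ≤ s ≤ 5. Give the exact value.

90

The difference (-2*s**2 + 21*s - 33) - (3*s - 5) = -2*s**2 + 18*s - 28 changes sign at s = 2 inside [-1, 5], so split the integral there.
∫[-1,2] (-2*s**2 + 18*s - 28) ds = -63; the area of that piece is 63.
∫[2,5] (-2*s**2 + 18*s - 28) ds = 27.
Total area = 63 + 27 = 90.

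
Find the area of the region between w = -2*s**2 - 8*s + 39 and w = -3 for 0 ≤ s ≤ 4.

The difference (-2*s**2 - 8*s + 39) - (-3) = -2*s**2 - 8*s + 42 changes sign at s = 3 inside [0, 4], so split the integral there.
∫[0,3] (-2*s**2 - 8*s + 42) ds = 72.
∫[3,4] (-2*s**2 - 8*s + 42) ds = -32/3; the area of that piece is 32/3.
Total area = 72 + 32/3 = 248/3.

248/3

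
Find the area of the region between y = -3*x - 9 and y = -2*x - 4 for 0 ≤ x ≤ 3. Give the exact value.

39/2

On [0, 3], (-3*x - 9) - (-2*x - 4) = -x - 5 is ≤ 0 throughout, so the area is a single integral of |-x - 5|.
∫[0,3] (-x - 5) dx = -39/2; the area of that piece is 39/2.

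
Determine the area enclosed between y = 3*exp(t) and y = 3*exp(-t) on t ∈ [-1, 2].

The difference (3*exp(t)) - (3*exp(-t)) = 3*exp(t) - 3*exp(-t) changes sign at t = 0 inside [-1, 2], so split the integral there.
∫[-1,0] (3*exp(t) - 3*exp(-t)) dt = -3*exp(1) - 3*exp(-1) + 6; the area of that piece is -6 + 3*exp(-1) + 3*exp(1).
∫[0,2] (3*exp(t) - 3*exp(-t)) dt = -6 + 3*exp(-2) + 3*exp(2).
Total area = (-6 + 3*exp(-1) + 3*exp(1)) + (-6 + 3*exp(-2) + 3*exp(2)) = -12 + 3*exp(-2) + 3*exp(-1) + 3*exp(1) + 3*exp(2).

-12 + 3*exp(-2) + 3*exp(-1) + 3*exp(1) + 3*exp(2)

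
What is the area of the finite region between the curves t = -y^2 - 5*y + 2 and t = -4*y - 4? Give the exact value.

125/6

Both boundary curves give t as a function of y, so integrate with respect to y. Setting them equal: -y^2 - y + 6 = 0, i.e. -(y - 2)*(y + 3) = 0, so they meet at y = -3, 2.
For y in [-3, 2], t = -y^2 - 5*y + 2 is on the right; area = ∫[-3,2] (-y^2 - y + 6) dy = 125/6.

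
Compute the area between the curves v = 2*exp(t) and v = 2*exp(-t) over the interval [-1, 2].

-8 + 2*exp(-2) + 2*exp(-1) + 2*exp(1) + 2*exp(2)

The difference (2*exp(t)) - (2*exp(-t)) = 2*exp(t) - 2*exp(-t) changes sign at t = 0 inside [-1, 2], so split the integral there.
∫[-1,0] (2*exp(t) - 2*exp(-t)) dt = -2*exp(1) - 2*exp(-1) + 4; the area of that piece is -4 + 2*exp(-1) + 2*exp(1).
∫[0,2] (2*exp(t) - 2*exp(-t)) dt = -4 + 2*exp(-2) + 2*exp(2).
Total area = (-4 + 2*exp(-1) + 2*exp(1)) + (-4 + 2*exp(-2) + 2*exp(2)) = -8 + 2*exp(-2) + 2*exp(-1) + 2*exp(1) + 2*exp(2).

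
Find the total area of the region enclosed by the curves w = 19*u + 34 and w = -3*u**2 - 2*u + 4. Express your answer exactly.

Set the curves equal: 19*u + 34 = -3*u**2 - 2*u + 4, so 3*u**2 + 21*u + 30 = 0, which factors as 3*(u + 2)*(u + 5) = 0. The curves meet at u = -5, -2.
On [-5, -2], w = -3*u**2 - 2*u + 4 is on top; that piece has area ∫[-5,-2] (-(3*u**2 + 21*u + 30)) du = 27/2.

27/2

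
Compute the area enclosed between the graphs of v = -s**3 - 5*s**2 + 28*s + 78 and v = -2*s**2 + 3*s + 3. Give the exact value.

524

Set the curves equal: -s**3 - 5*s**2 + 28*s + 78 = -2*s**2 + 3*s + 3, so -s**3 - 3*s**2 + 25*s + 75 = 0, which factors as -(s - 5)*(s + 3)*(s + 5) = 0. The curves meet at s = -5, -3, 5.
On [-5, -3], v = -2*s**2 + 3*s + 3 is on top; that piece has area ∫[-5,-3] (-(-s**3 - 3*s**2 + 25*s + 75)) ds = 12.
On [-3, 5], v = -s**3 - 5*s**2 + 28*s + 78 is on top; that piece has area ∫[-3,5] (-s**3 - 3*s**2 + 25*s + 75) ds = 512.
Total enclosed area = 12 + 512 = 524.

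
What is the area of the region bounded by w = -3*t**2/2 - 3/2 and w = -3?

2

Set the curves equal: -3*t**2/2 - 3/2 = -3, so -3*t**2/2 + 3/2 = 0, which factors as -3*(t - 1)*(t + 1)/2 = 0. The curves meet at t = -1, 1.
On [-1, 1], w = -3*t**2/2 - 3/2 is on top; that piece has area ∫[-1,1] (-3*t**2/2 + 3/2) dt = 2.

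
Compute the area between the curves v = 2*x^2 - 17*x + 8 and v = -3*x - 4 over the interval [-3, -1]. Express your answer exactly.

292/3

On [-3, -1], (2*x^2 - 17*x + 8) - (-3*x - 4) = 2*x^2 - 14*x + 12 is ≥ 0 throughout, so the area is a single integral of |2*x^2 - 14*x + 12|.
∫[-3,-1] (2*x^2 - 14*x + 12) dx = 292/3.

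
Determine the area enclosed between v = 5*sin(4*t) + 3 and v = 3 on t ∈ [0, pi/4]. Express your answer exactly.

On [0, pi/4], (5*sin(4*t) + 3) - (3) = 5*sin(4*t) is ≥ 0 throughout, so the area is a single integral of |5*sin(4*t)|.
∫[0,pi/4] (5*sin(4*t)) dt = 5/2.

5/2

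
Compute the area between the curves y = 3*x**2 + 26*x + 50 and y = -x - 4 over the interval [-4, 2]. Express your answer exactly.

The difference (3*x**2 + 26*x + 50) - (-x - 4) = 3*x**2 + 27*x + 54 changes sign at x = -3 inside [-4, 2], so split the integral there.
∫[-4,-3] (3*x**2 + 27*x + 54) dx = -7/2; the area of that piece is 7/2.
∫[-3,2] (3*x**2 + 27*x + 54) dx = 475/2.
Total area = 7/2 + 475/2 = 241.

241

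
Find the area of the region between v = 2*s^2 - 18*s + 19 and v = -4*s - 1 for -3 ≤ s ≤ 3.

The difference (2*s^2 - 18*s + 19) - (-4*s - 1) = 2*s^2 - 14*s + 20 changes sign at s = 2 inside [-3, 3], so split the integral there.
∫[-3,2] (2*s^2 - 14*s + 20) ds = 475/3.
∫[2,3] (2*s^2 - 14*s + 20) ds = -7/3; the area of that piece is 7/3.
Total area = 475/3 + 7/3 = 482/3.

482/3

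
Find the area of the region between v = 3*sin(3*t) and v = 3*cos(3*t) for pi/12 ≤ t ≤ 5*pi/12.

2*sqrt(2)

On [pi/12, 5*pi/12], (3*sin(3*t)) - (3*cos(3*t)) = 3*sin(3*t) - 3*cos(3*t) is ≥ 0 throughout, so the area is a single integral of |3*sin(3*t) - 3*cos(3*t)|.
∫[pi/12,5*pi/12] (3*sin(3*t) - 3*cos(3*t)) dt = 2*sqrt(2).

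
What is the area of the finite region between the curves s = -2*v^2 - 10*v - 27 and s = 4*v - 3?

Both boundary curves give s as a function of v, so integrate with respect to v. Setting them equal: -2*v^2 - 14*v - 24 = 0, i.e. -2*(v + 3)*(v + 4) = 0, so they meet at v = -4, -3.
For v in [-4, -3], s = -2*v^2 - 10*v - 27 is on the right; area = ∫[-4,-3] (-2*v^2 - 14*v - 24) dv = 1/3.

1/3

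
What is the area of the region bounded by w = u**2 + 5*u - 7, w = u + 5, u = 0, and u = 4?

The difference (u**2 + 5*u - 7) - (u + 5) = u**2 + 4*u - 12 changes sign at u = 2 inside [0, 4], so split the integral there.
∫[0,2] (u**2 + 4*u - 12) du = -40/3; the area of that piece is 40/3.
∫[2,4] (u**2 + 4*u - 12) du = 56/3.
Total area = 40/3 + 56/3 = 32.

32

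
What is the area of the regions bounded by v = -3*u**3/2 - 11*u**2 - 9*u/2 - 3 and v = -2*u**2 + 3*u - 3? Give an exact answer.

393/8

Set the curves equal: -3*u**3/2 - 11*u**2 - 9*u/2 - 3 = -2*u**2 + 3*u - 3, so -3*u**3/2 - 9*u**2 - 15*u/2 = 0, which factors as -3*u*(u + 1)*(u + 5)/2 = 0. The curves meet at u = -5, -1, 0.
On [-5, -1], v = -2*u**2 + 3*u - 3 is on top; that piece has area ∫[-5,-1] (-(-3*u**3/2 - 9*u**2 - 15*u/2)) du = 48.
On [-1, 0], v = -3*u**3/2 - 11*u**2 - 9*u/2 - 3 is on top; that piece has area ∫[-1,0] (-3*u**3/2 - 9*u**2 - 15*u/2) du = 9/8.
Total enclosed area = 48 + 9/8 = 393/8.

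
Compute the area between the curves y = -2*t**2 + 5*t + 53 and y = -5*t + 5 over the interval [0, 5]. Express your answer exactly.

845/3

On [0, 5], (-2*t**2 + 5*t + 53) - (-5*t + 5) = -2*t**2 + 10*t + 48 is ≥ 0 throughout, so the area is a single integral of |-2*t**2 + 10*t + 48|.
∫[0,5] (-2*t**2 + 10*t + 48) dt = 845/3.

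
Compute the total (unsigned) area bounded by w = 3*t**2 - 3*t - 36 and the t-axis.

The curve meets the t-axis where 3*t**2 - 3*t - 36 = 0, i.e. 3*(t - 4)*(t + 3) = 0, at t = -3, 4.
On [-3, 4] the curve lies below the axis; ∫[-3,4] (3*t**2 - 3*t - 36) dt = -343/2, giving area 343/2.

343/2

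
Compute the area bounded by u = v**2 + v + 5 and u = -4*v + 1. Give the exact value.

Both boundary curves give u as a function of v, so integrate with respect to v. Setting them equal: v**2 + 5*v + 4 = 0, i.e. (v + 1)*(v + 4) = 0, so they meet at v = -4, -1.
For v in [-4, -1], u = v**2 + v + 5 is on the left; area = ∫[-4,-1] (-(v**2 + 5*v + 4)) dv = 9/2.

9/2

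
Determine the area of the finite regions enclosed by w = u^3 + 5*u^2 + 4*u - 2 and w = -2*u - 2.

Set the curves equal: u^3 + 5*u^2 + 4*u - 2 = -2*u - 2, so u^3 + 5*u^2 + 6*u = 0, which factors as u*(u + 2)*(u + 3) = 0. The curves meet at u = -3, -2, 0.
On [-3, -2], w = u^3 + 5*u^2 + 4*u - 2 is on top; that piece has area ∫[-3,-2] (u^3 + 5*u^2 + 6*u) du = 5/12.
On [-2, 0], w = -2*u - 2 is on top; that piece has area ∫[-2,0] (-(u^3 + 5*u^2 + 6*u)) du = 8/3.
Total enclosed area = 5/12 + 8/3 = 37/12.

37/12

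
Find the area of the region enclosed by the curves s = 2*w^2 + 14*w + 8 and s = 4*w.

9

Both boundary curves give s as a function of w, so integrate with respect to w. Setting them equal: 2*w^2 + 10*w + 8 = 0, i.e. 2*(w + 1)*(w + 4) = 0, so they meet at w = -4, -1.
For w in [-4, -1], s = 2*w^2 + 14*w + 8 is on the left; area = ∫[-4,-1] (-(2*w^2 + 10*w + 8)) dw = 9.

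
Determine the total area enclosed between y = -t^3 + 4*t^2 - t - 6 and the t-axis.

71/6

The curve meets the t-axis where -t^3 + 4*t^2 - t - 6 = 0, i.e. -(t - 3)*(t - 2)*(t + 1) = 0, at t = -1, 2, 3.
On [-1, 2] the curve lies below the axis; ∫[-1,2] (-t^3 + 4*t^2 - t - 6) dt = -45/4, giving area 45/4.
On [2, 3] the curve lies above the axis; ∫[2,3] (-t^3 + 4*t^2 - t - 6) dt = 7/12, giving area 7/12.
Total area = 45/4 + 7/12 = 71/6.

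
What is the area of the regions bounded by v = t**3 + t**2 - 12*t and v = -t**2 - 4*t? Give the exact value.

Set the curves equal: t**3 + t**2 - 12*t = -t**2 - 4*t, so t**3 + 2*t**2 - 8*t = 0, which factors as t*(t - 2)*(t + 4) = 0. The curves meet at t = -4, 0, 2.
On [-4, 0], v = t**3 + t**2 - 12*t is on top; that piece has area ∫[-4,0] (t**3 + 2*t**2 - 8*t) dt = 128/3.
On [0, 2], v = -t**2 - 4*t is on top; that piece has area ∫[0,2] (-(t**3 + 2*t**2 - 8*t)) dt = 20/3.
Total enclosed area = 128/3 + 20/3 = 148/3.

148/3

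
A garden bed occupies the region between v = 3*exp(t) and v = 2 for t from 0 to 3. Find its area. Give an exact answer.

On [0, 3], (3*exp(t)) - (2) = 3*exp(t) - 2 is ≥ 0 throughout, so the area is a single integral of |3*exp(t) - 2|.
∫[0,3] (3*exp(t) - 2) dt = -9 + 3*exp(3).

-9 + 3*exp(3)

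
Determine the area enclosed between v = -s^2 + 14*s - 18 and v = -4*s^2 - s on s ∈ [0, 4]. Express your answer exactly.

131

The difference (-s^2 + 14*s - 18) - (-4*s^2 - s) = 3*s^2 + 15*s - 18 changes sign at s = 1 inside [0, 4], so split the integral there.
∫[0,1] (3*s^2 + 15*s - 18) ds = -19/2; the area of that piece is 19/2.
∫[1,4] (3*s^2 + 15*s - 18) ds = 243/2.
Total area = 19/2 + 243/2 = 131.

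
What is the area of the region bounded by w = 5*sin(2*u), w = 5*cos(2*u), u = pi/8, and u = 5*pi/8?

On [pi/8, 5*pi/8], (5*sin(2*u)) - (5*cos(2*u)) = 5*sin(2*u) - 5*cos(2*u) is ≥ 0 throughout, so the area is a single integral of |5*sin(2*u) - 5*cos(2*u)|.
∫[pi/8,5*pi/8] (5*sin(2*u) - 5*cos(2*u)) du = 5*sqrt(2).

5*sqrt(2)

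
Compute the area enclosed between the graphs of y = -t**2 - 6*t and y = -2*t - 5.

Set the curves equal: -t**2 - 6*t = -2*t - 5, so -t**2 - 4*t + 5 = 0, which factors as -(t - 1)*(t + 5) = 0. The curves meet at t = -5, 1.
On [-5, 1], y = -t**2 - 6*t is on top; that piece has area ∫[-5,1] (-t**2 - 4*t + 5) dt = 36.

36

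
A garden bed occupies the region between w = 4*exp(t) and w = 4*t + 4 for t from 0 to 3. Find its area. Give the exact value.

On [0, 3], (4*exp(t)) - (4*t + 4) = -4*t + 4*exp(t) - 4 is ≥ 0 throughout, so the area is a single integral of |-4*t + 4*exp(t) - 4|.
∫[0,3] (-4*t + 4*exp(t) - 4) dt = -34 + 4*exp(3).

-34 + 4*exp(3)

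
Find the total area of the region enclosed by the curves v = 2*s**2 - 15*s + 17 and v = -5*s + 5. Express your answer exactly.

Set the curves equal: 2*s**2 - 15*s + 17 = -5*s + 5, so 2*s**2 - 10*s + 12 = 0, which factors as 2*(s - 3)*(s - 2) = 0. The curves meet at s = 2, 3.
On [2, 3], v = -5*s + 5 is on top; that piece has area ∫[2,3] (-(2*s**2 - 10*s + 12)) ds = 1/3.

1/3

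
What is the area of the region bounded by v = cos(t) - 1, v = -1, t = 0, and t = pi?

The difference (cos(t) - 1) - (-1) = cos(t) changes sign at t = pi/2 inside [0, pi], so split the integral there.
∫[0,pi/2] (cos(t)) dt = 1.
∫[pi/2,pi] (cos(t)) dt = -1; the area of that piece is 1.
Total area = 1 + 1 = 2.

2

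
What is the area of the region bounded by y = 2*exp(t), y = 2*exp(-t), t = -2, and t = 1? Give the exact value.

-8 + 2*exp(-2) + 2*exp(-1) + 2*exp(1) + 2*exp(2)

The difference (2*exp(t)) - (2*exp(-t)) = 2*exp(t) - 2*exp(-t) changes sign at t = 0 inside [-2, 1], so split the integral there.
∫[-2,0] (2*exp(t) - 2*exp(-t)) dt = -2*exp(2) - 2*exp(-2) + 4; the area of that piece is -4 + 2*exp(-2) + 2*exp(2).
∫[0,1] (2*exp(t) - 2*exp(-t)) dt = -4 + 2*exp(-1) + 2*exp(1).
Total area = (-4 + 2*exp(-2) + 2*exp(2)) + (-4 + 2*exp(-1) + 2*exp(1)) = -8 + 2*exp(-2) + 2*exp(-1) + 2*exp(1) + 2*exp(2).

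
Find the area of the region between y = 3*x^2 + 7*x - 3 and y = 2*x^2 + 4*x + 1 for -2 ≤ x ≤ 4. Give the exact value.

The difference (3*x^2 + 7*x - 3) - (2*x^2 + 4*x + 1) = x^2 + 3*x - 4 changes sign at x = 1 inside [-2, 4], so split the integral there.
∫[-2,1] (x^2 + 3*x - 4) dx = -27/2; the area of that piece is 27/2.
∫[1,4] (x^2 + 3*x - 4) dx = 63/2.
Total area = 27/2 + 63/2 = 45.

45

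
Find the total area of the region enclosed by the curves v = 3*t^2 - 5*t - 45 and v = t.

Set the curves equal: 3*t^2 - 5*t - 45 = t, so 3*t^2 - 6*t - 45 = 0, which factors as 3*(t - 5)*(t + 3) = 0. The curves meet at t = -3, 5.
On [-3, 5], v = t is on top; that piece has area ∫[-3,5] (-(3*t^2 - 6*t - 45)) dt = 256.

256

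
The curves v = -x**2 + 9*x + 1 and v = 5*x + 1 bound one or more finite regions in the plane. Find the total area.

32/3

Set the curves equal: -x**2 + 9*x + 1 = 5*x + 1, so -x**2 + 4*x = 0, which factors as -x*(x - 4) = 0. The curves meet at x = 0, 4.
On [0, 4], v = -x**2 + 9*x + 1 is on top; that piece has area ∫[0,4] (-x**2 + 4*x) dx = 32/3.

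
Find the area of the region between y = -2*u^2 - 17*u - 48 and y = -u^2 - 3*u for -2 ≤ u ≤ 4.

396

On [-2, 4], (-2*u^2 - 17*u - 48) - (-u^2 - 3*u) = -u^2 - 14*u - 48 is ≤ 0 throughout, so the area is a single integral of |-u^2 - 14*u - 48|.
∫[-2,4] (-u^2 - 14*u - 48) du = -396; the area of that piece is 396.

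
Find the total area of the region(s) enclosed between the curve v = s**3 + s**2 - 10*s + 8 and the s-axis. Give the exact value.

The curve meets the s-axis where s**3 + s**2 - 10*s + 8 = 0, i.e. (s - 2)*(s - 1)*(s + 4) = 0, at s = -4, 1, 2.
On [-4, 1] the curve lies above the axis; ∫[-4,1] (s**3 + s**2 - 10*s + 8) ds = 875/12, giving area 875/12.
On [1, 2] the curve lies below the axis; ∫[1,2] (s**3 + s**2 - 10*s + 8) ds = -11/12, giving area 11/12.
Total area = 875/12 + 11/12 = 443/6.

443/6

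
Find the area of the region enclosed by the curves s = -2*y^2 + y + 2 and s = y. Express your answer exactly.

Both boundary curves give s as a function of y, so integrate with respect to y. Setting them equal: -2*y^2 + 2 = 0, i.e. -2*(y - 1)*(y + 1) = 0, so they meet at y = -1, 1.
For y in [-1, 1], s = -2*y^2 + y + 2 is on the right; area = ∫[-1,1] (-2*y^2 + 2) dy = 8/3.

8/3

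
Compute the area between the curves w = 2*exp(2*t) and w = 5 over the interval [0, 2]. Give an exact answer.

The difference (2*exp(2*t)) - (5) = 2*exp(2*t) - 5 changes sign at t = -log(2)/2 + log(5)/2 inside [0, 2], so split the integral there.
∫[0,-log(2)/2 + log(5)/2] (2*exp(2*t) - 5) dt = log(4*sqrt(10)/125) + 3/2; the area of that piece is -3/2 + log(25*sqrt(10)/8).
∫[-log(2)/2 + log(5)/2,2] (2*exp(2*t) - 5) dt = -25/2 - 5*log(2)/2 + 5*log(5)/2 + exp(4).
Total area = (-3/2 + log(25*sqrt(10)/8)) + (-25/2 - 5*log(2)/2 + 5*log(5)/2 + exp(4)) = -14 - 11*log(2)/2 + log(10)/2 + 9*log(5)/2 + exp(4).

-14 - 11*log(2)/2 + log(10)/2 + 9*log(5)/2 + exp(4)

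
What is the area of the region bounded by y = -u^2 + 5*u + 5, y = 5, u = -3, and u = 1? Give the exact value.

101/3

The difference (-u^2 + 5*u + 5) - (5) = -u^2 + 5*u changes sign at u = 0 inside [-3, 1], so split the integral there.
∫[-3,0] (-u^2 + 5*u) du = -63/2; the area of that piece is 63/2.
∫[0,1] (-u^2 + 5*u) du = 13/6.
Total area = 63/2 + 13/6 = 101/3.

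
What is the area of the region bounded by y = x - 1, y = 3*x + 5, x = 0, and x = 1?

7

On [0, 1], (x - 1) - (3*x + 5) = -2*x - 6 is ≤ 0 throughout, so the area is a single integral of |-2*x - 6|.
∫[0,1] (-2*x - 6) dx = -7; the area of that piece is 7.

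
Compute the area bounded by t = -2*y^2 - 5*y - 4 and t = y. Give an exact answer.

Both boundary curves give t as a function of y, so integrate with respect to y. Setting them equal: -2*y^2 - 6*y - 4 = 0, i.e. -2*(y + 1)*(y + 2) = 0, so they meet at y = -2, -1.
For y in [-2, -1], t = -2*y^2 - 5*y - 4 is on the right; area = ∫[-2,-1] (-2*y^2 - 6*y - 4) dy = 1/3.

1/3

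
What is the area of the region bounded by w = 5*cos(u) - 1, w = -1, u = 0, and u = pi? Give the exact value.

10

The difference (5*cos(u) - 1) - (-1) = 5*cos(u) changes sign at u = pi/2 inside [0, pi], so split the integral there.
∫[0,pi/2] (5*cos(u)) du = 5.
∫[pi/2,pi] (5*cos(u)) du = -5; the area of that piece is 5.
Total area = 5 + 5 = 10.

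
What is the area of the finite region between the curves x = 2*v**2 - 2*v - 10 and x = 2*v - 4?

Both boundary curves give x as a function of v, so integrate with respect to v. Setting them equal: 2*v**2 - 4*v - 6 = 0, i.e. 2*(v - 3)*(v + 1) = 0, so they meet at v = -1, 3.
For v in [-1, 3], x = 2*v**2 - 2*v - 10 is on the left; area = ∫[-1,3] (-(2*v**2 - 4*v - 6)) dv = 64/3.

64/3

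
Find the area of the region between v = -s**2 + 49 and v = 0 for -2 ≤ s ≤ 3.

On [-2, 3], (-s**2 + 49) - (0) = -s**2 + 49 is ≥ 0 throughout, so the area is a single integral of |-s**2 + 49|.
∫[-2,3] (-s**2 + 49) ds = 700/3.

700/3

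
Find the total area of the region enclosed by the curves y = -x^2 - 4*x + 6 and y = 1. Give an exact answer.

36

Set the curves equal: -x^2 - 4*x + 6 = 1, so -x^2 - 4*x + 5 = 0, which factors as -(x - 1)*(x + 5) = 0. The curves meet at x = -5, 1.
On [-5, 1], y = -x^2 - 4*x + 6 is on top; that piece has area ∫[-5,1] (-x^2 - 4*x + 5) dx = 36.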